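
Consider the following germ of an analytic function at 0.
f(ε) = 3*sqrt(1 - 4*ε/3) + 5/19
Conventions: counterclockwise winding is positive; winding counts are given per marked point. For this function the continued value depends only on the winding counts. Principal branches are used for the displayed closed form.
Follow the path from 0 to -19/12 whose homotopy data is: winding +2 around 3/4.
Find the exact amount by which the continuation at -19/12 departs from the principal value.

Continued minus principal equals 0.

The rational part is single-valued and drops out of the difference; each branch term changes only by its own monodromy.
(3)*sqrt(1 - ε/(3/4)): winding +2 is even, the square root returns to the same sheet, contribution 0.
Summing the contributions at ε = -19/12 gives 0.


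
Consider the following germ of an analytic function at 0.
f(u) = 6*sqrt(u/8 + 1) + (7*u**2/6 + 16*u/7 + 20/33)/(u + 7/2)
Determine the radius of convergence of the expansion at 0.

The radius of convergence is 7/2.

Denominator factor (u + 7/2): pole of order 1 at -7/2, modulus 7/2.
Branch term (6)*sqrt(1 - u/(-8)): its argument vanishes at u = -8, a square-root branch point, modulus 8.
The radius of convergence is the smallest modulus among the singular points: 7/2.


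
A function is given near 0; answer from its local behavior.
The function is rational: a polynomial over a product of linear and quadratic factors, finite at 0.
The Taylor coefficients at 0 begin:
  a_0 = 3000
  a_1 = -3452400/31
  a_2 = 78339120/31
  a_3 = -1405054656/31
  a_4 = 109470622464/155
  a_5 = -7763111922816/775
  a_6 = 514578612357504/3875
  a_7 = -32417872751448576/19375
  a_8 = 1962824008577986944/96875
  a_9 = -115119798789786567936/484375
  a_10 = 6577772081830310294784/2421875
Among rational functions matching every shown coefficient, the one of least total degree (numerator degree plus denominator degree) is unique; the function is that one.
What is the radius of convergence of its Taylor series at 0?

The radius of convergence is 1/2 - (1/10)*sqrt(15).

No rational of total degree below 9 reproduces all 11 coefficients; solving the [1/8] Pade equations on them gives f(x) = (39*x/31 + 3/4)/((x**2 + x + 1/10)**3*(x**2 + 11*x/5 + 1/4)), whose expansion matches every shown term.
Denominator factor (x**2 + x + 1/10)^3: discriminant 3/5, real irrational roots -1/2 + (1/10)*sqrt(15) and -1/2 - (1/10)*sqrt(15); poles of order 3, moduli 1/2 - (1/10)*sqrt(15) and 1/2 + (1/10)*sqrt(15).
Denominator factor (x**2 + 11*x/5 + 1/4): discriminant 96/25, real irrational roots -11/10 + (2/5)*sqrt(6) and -11/10 - (2/5)*sqrt(6); poles of order 1, moduli 11/10 - (2/5)*sqrt(6) and 11/10 + (2/5)*sqrt(6).
The radius of convergence is the smallest modulus among the singular points: 1/2 - (1/10)*sqrt(15).


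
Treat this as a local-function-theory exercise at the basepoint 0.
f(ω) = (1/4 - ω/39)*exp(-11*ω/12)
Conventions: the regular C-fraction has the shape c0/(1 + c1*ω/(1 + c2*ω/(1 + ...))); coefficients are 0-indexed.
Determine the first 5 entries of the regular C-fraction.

The regular C-fraction coefficients are [1/4, 53/52, -25537/49608, 16326167/97449192, -3290777897/19083493656].

Taylor coefficients (expand at 0): a_0 = 1/4, a_1 = -53/208, a_2 = 1925/14976, a_3 = -23111/539136, a_4 = 30613/2875392.
c0 = a_0 = 1/4. Peel one level at a time: if S = 1 + c*ω/S' with S'(0) = 1, then c is the ω-coefficient of S and S' = c*ω/(S - 1).
S_1 = c0/f = 1 + (53/52)*ω + (25537/48672)*ω^2 + ...; c1 = 53/52.
S_2 = c1*ω/(S_1 - 1) = 1 + (-25537/49608)*ω + (1255859/14561856)*ω^2 + ...; c2 = -25537/49608.
S_3 = c2*ω/(S_2 - 1) = 1 + (16326167/97449192)*ω + (97667804377/3380685304896)*ω^2 + ...; c3 = 16326167/97449192.
S_4 = c3*ω/(S_3 - 1) = 1 + (-3290777897/19083493656)*ω + ...; c4 = -3290777897/19083493656.


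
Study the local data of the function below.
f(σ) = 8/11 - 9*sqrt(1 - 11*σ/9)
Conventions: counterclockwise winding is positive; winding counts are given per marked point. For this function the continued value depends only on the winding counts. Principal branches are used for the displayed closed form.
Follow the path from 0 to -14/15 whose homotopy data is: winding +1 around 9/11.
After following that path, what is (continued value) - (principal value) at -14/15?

The rational part is single-valued and drops out of the difference; each branch term changes only by its own monodromy.
(-9)*sqrt(1 - σ/(9/11)): winding +1 is odd, the square root flips sign, contributing -2*(-9)*sqrt(1 - (-14/15)/(9/11)) = -2*(-9)*sqrt(289/135) = (34/5)*sqrt(15).
Summing the contributions at σ = -14/15 gives (34/5)*sqrt(15).

Continued minus principal equals (34/5)*sqrt(15).


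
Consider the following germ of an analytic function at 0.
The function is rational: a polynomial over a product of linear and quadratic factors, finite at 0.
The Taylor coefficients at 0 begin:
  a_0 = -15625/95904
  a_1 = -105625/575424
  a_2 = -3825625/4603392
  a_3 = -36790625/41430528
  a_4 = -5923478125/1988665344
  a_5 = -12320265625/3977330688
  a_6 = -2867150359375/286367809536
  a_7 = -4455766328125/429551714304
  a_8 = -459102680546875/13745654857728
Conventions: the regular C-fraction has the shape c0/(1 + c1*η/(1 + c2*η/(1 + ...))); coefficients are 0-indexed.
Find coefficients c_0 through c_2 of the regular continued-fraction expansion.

The regular C-fraction coefficients are [-15625/95904, -169/150, -344831/101400].

Taylor coefficients (read off): a_0 = -15625/95904, a_1 = -105625/575424, a_2 = -3825625/4603392.
c0 = a_0 = -15625/95904. Peel one level at a time: if S = 1 + c*η/S' with S'(0) = 1, then c is the η-coefficient of S and S' = c*η/(S - 1).
S_1 = c0/f = 1 + (-169/150)*η + (-344831/90000)*η^2 + ...; c1 = -169/150.
S_2 = c1*η/(S_1 - 1) = 1 + (-344831/101400)*η + ...; c2 = -344831/101400.


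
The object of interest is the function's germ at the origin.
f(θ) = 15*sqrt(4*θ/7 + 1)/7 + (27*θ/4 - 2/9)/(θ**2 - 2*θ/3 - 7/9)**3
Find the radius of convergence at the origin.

The radius of convergence is -1/3 + (2/3)*sqrt(2).

Denominator factor (θ**2 - 2*θ/3 - 7/9)^3: discriminant 32/9, real irrational roots 1/3 + (2/3)*sqrt(2) and 1/3 - (2/3)*sqrt(2); poles of order 3, moduli 1/3 + (2/3)*sqrt(2) and -1/3 + (2/3)*sqrt(2).
Branch term (15/7)*sqrt(1 - θ/(-7/4)): its argument vanishes at θ = -7/4, a square-root branch point, modulus 7/4.
The radius of convergence is the smallest modulus among the singular points: -1/3 + (2/3)*sqrt(2).


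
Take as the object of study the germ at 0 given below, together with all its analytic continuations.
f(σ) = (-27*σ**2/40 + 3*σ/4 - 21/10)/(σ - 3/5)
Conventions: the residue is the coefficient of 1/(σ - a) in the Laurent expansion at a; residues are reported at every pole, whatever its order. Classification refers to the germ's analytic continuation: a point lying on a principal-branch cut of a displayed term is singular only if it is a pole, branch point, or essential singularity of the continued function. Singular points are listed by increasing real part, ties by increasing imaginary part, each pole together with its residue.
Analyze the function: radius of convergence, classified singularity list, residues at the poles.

Denominator factor (σ - 3/5): pole of order 1 at 3/5, modulus 3/5.
The radius of convergence is the smallest modulus among the singular points: 3/5.
At the order-1 pole 3/5 set g(σ) = (σ - (3/5))*f(σ) = -27*σ**2/40 + 3*σ/4 - 21/10.
Simple pole: residue = g(a) at a = 3/5, which is -1893/1000.

Radius of convergence at 0: 3/5.
At 3/5: a pole of order 1; residue -1893/1000.


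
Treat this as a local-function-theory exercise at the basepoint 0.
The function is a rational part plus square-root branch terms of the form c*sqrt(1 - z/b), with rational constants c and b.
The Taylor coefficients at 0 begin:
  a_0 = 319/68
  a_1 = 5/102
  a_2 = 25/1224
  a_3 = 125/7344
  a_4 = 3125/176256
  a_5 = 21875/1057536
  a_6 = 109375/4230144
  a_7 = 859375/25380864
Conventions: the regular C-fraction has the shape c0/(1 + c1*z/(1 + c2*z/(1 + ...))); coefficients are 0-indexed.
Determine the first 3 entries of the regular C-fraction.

Taylor coefficients (read off): a_0 = 319/68, a_1 = 5/102, a_2 = 25/1224.
c0 = a_0 = 319/68. Peel one level at a time: if S = 1 + c*z/S' with S'(0) = 1, then c is the z-coefficient of S and S' = c*z/(S - 1).
S_1 = c0/f = 1 + (-10/957)*z + (-7775/1831698)*z^2 + ...; c1 = -10/957.
S_2 = c1*z/(S_1 - 1) = 1 + (-1555/3828)*z + ...; c2 = -1555/3828.

The regular C-fraction coefficients are [319/68, -10/957, -1555/3828].


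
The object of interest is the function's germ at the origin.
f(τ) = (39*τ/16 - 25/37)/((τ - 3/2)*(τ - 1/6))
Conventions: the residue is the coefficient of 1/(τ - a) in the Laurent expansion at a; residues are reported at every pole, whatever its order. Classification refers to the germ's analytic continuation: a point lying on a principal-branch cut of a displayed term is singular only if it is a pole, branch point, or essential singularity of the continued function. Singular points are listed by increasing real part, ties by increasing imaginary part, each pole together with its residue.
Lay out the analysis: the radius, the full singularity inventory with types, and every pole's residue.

Radius of convergence at 0: 1/6.
At 1/6: a pole of order 1; residue 957/4736.
At 3/2: a pole of order 1; residue 10587/4736.

Denominator factor (τ - 3/2): pole of order 1 at 3/2, modulus 3/2.
Denominator factor (τ - 1/6): pole of order 1 at 1/6, modulus 1/6.
The radius of convergence is the smallest modulus among the singular points: 1/6.
At the order-1 pole 1/6 set g(τ) = (τ - (1/6))*f(τ) = (39*τ/16 - 25/37)/(τ - 3/2).
Simple pole: residue = g(a) at a = 1/6, which is 957/4736.
At the order-1 pole 3/2 set g(τ) = (τ - (3/2))*f(τ) = (39*τ/16 - 25/37)/(τ - 1/6).
Simple pole: residue = g(a) at a = 3/2, which is 10587/4736.
List the singular points by increasing real part (a conjugate pair: the negative imaginary part first).


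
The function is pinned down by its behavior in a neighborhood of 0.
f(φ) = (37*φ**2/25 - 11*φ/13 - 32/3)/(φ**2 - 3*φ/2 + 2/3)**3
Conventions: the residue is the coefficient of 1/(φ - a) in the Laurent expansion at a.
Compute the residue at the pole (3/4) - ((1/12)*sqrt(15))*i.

The factor φ**2 - 3*φ/2 + 2/3 splits as (φ - a)(φ - a') with a = (3/4) - ((1/12)*sqrt(15))*i, a' = (3/4) + ((1/12)*sqrt(15))*i. At the order-3 pole a set g(φ) = (φ - a)^3*f(φ) = [37*φ**2/25 - 11*φ/13 - 32/3] / (φ - a')^3.
Order-3 pole: residue = g''(a)/2; g''((3/4) - ((1/12)*sqrt(15))*i) = -((11700816/40625)*sqrt(15))*i, so the residue is -((5850408/40625)*sqrt(15))*i.

The residue is -((5850408/40625)*sqrt(15))*i.


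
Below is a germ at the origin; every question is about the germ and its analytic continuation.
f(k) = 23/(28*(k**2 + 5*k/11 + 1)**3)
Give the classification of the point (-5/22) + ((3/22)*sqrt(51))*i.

The denominator factor k**2 + 5*k/11 + 1 vanishes at (-5/22) + ((3/22)*sqrt(51))*i and appears to the power 3; the numerator there equals 23/28, nonzero, and no other factor vanishes.
Hence a pole whose order is the multiplicity, 3.

The point is a pole of order 3.


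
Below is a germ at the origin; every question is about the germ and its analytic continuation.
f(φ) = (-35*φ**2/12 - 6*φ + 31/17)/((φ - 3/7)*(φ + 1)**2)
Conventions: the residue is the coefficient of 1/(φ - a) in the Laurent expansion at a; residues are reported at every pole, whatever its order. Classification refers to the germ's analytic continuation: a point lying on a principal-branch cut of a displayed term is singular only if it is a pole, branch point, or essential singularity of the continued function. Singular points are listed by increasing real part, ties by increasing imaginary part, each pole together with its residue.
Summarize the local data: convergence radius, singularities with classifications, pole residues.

Radius of convergence at 0: 3/7.
At -1: a pole of order 2; residue -46669/20400.
At 3/7: a pole of order 1; residue -4277/6800.

Denominator factor (φ + 1)^2: pole of order 2 at -1, modulus 1.
Denominator factor (φ - 3/7): pole of order 1 at 3/7, modulus 3/7.
The radius of convergence is the smallest modulus among the singular points: 3/7.
At the order-2 pole -1 set g(φ) = (φ - (-1))^2*f(φ) = (-35*φ**2/12 - 6*φ + 31/17)/(φ - 3/7).
Order-2 pole: residue = g'(a); g'(-1) = -46669/20400, so the residue is -46669/20400.
At the order-1 pole 3/7 set g(φ) = (φ - (3/7))*f(φ) = (-35*φ**2/12 - 6*φ + 31/17)/(φ + 1)**2.
Simple pole: residue = g(a) at a = 3/7, which is -4277/6800.
List the singular points by increasing real part (a conjugate pair: the negative imaginary part first).


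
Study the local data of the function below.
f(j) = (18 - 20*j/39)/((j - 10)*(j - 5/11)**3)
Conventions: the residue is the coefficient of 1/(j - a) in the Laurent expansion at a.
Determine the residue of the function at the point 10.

The residue is 668162/45147375.

At the order-1 pole 10 set g(j) = (j - (10))*f(j) = (18 - 20*j/39)/(j - 5/11)**3.
Simple pole: residue = g(a) at a = 10, which is 668162/45147375.


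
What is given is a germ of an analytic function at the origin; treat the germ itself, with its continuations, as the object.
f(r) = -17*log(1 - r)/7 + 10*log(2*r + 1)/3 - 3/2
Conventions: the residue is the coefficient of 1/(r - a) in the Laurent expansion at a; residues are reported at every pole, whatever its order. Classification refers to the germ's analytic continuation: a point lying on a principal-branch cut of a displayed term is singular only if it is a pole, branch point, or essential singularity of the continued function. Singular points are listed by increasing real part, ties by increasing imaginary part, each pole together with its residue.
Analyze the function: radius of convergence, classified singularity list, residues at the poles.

Radius of convergence at 0: 1/2.
At -1/2: a logarithmic branch point.
At 1: a logarithmic branch point.

Branch term (-17/7)*log(1 - r/(1)): its argument vanishes at r = 1, a logarithmic branch point, modulus 1.
Branch term (10/3)*log(1 - r/(-1/2)): its argument vanishes at r = -1/2, a logarithmic branch point, modulus 1/2.
The radius of convergence is the smallest modulus among the singular points: 1/2.
List the singular points by increasing real part (a conjugate pair: the negative imaginary part first).


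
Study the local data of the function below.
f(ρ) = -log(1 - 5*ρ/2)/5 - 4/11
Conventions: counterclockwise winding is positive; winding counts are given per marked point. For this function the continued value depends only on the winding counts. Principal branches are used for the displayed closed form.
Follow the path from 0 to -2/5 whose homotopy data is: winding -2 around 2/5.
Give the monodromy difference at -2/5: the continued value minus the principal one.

The rational part is single-valued and drops out of the difference; each branch term changes only by its own monodromy.
(-1/5)*log(1 - ρ/(2/5)): each positive loop around 2/5 adds 2*pi*i to the log, so winding -2 contributes (-1/5)*(-2)*2*pi*i = (4/5)*pi*i.
Summing the contributions at ρ = -2/5 gives (4/5)*pi*i.

Continued minus principal equals (4/5)*pi*i.


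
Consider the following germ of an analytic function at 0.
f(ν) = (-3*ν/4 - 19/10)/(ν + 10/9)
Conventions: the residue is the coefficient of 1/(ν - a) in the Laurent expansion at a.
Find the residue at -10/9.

The residue is -16/15.

At the order-1 pole -10/9 set g(ν) = (ν - (-10/9))*f(ν) = -3*ν/4 - 19/10.
Simple pole: residue = g(a) at a = -10/9, which is -16/15.


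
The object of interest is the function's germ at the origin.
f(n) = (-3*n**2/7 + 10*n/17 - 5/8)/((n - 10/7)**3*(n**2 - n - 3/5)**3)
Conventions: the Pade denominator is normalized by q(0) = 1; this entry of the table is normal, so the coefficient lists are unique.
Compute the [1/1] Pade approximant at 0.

Taylor coefficients needed (expand at 0): a_0 = -1715/1728, a_1 = 223979/58752, a_2 = -3831359/220320.
Write the denominator as Q(n) = 1 + q1*n. Requiring Q*f - P = O(n^3) with deg P <= 1 kills the coefficients of n^2..n^2 in Q*f:
  n^2: a_2 + q1*a_1 = 0, i.e. -3831359/220320 + (223979/58752)*q1 = 0.
Solving this linear system: q1 = 312764/68565.
The numerator is Q*f truncated at degree 1: P0 = a_0 = -1715/1728; P1 = a_1 + q1*a_0 = -82289963/115095168.

The Pade approximant has numerator coefficients [-1715/1728, -82289963/115095168]; denominator coefficients [1, 312764/68565].


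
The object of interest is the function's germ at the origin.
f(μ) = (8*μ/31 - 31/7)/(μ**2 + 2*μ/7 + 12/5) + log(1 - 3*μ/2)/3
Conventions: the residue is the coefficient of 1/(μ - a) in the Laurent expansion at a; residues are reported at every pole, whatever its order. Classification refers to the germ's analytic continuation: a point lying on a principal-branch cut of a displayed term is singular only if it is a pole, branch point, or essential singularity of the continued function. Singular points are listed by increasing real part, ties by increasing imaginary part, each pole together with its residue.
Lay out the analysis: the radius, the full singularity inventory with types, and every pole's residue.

Denominator factor (μ**2 + 2*μ/7 + 12/5): discriminant -2332/245, complex-conjugate roots (-1/7) + ((1/35)*sqrt(2915))*i and (-1/7) - ((1/35)*sqrt(2915))*i; poles of order 1, moduli (2/5)*sqrt(15) and (2/5)*sqrt(15).
Branch term (1/3)*log(1 - μ/(2/3)): its argument vanishes at μ = 2/3, a logarithmic branch point, modulus 2/3.
The radius of convergence is the smallest modulus among the singular points: 2/3.
The branch term is analytic at (-1/7) - ((1/35)*sqrt(2915))*i and contributes nothing to the residue; only the rational part matters.
The factor μ**2 + 2*μ/7 + 12/5 splits as (μ - a)(μ - a') with a = (-1/7) - ((1/35)*sqrt(2915))*i, a' = (-1/7) + ((1/35)*sqrt(2915))*i. At the order-1 pole a set g(μ) = (μ - a)*(rational part) = [8*μ/31 - 31/7] / (μ - a').
Simple pole: residue = g(a) at a = (-1/7) - ((1/35)*sqrt(2915))*i, which is (4/31) - ((969/36146)*sqrt(2915))*i.
The branch term is analytic at (-1/7) + ((1/35)*sqrt(2915))*i and contributes nothing to the residue; only the rational part matters.
The factor μ**2 + 2*μ/7 + 12/5 splits as (μ - a)(μ - a') with a = (-1/7) + ((1/35)*sqrt(2915))*i, a' = (-1/7) - ((1/35)*sqrt(2915))*i. At the order-1 pole a set g(μ) = (μ - a)*(rational part) = [8*μ/31 - 31/7] / (μ - a').
Simple pole: residue = g(a) at a = (-1/7) + ((1/35)*sqrt(2915))*i, which is (4/31) + ((969/36146)*sqrt(2915))*i.
List the singular points by increasing real part (a conjugate pair: the negative imaginary part first).

Radius of convergence at 0: 2/3.
At (-1/7) - ((1/35)*sqrt(2915))*i: a pole of order 1; residue (4/31) - ((969/36146)*sqrt(2915))*i.
At (-1/7) + ((1/35)*sqrt(2915))*i: a pole of order 1; residue (4/31) + ((969/36146)*sqrt(2915))*i.
At 2/3: a logarithmic branch point.


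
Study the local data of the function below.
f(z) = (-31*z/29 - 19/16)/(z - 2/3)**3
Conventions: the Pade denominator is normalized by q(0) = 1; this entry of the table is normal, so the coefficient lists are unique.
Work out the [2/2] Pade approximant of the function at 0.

The Pade approximant has numerator coefficients [513/128, 55513458375/8926632448, 55513458375/17853264896]; denominator coefficients [1, -83293943/21643236, 9637519/2404804].

Taylor coefficients needed (expand at 0): a_0 = 513/128, a_1 = 160677/7424, a_2 = 522207/7424, a_3 = 2731563/14848, a_4 = 25307235/59392.
Write the denominator as Q(z) = 1 + q1*z + q2*z^2. Requiring Q*f - P = O(z^5) with deg P <= 2 kills the coefficients of z^3..z^4 in Q*f:
  z^3: a_3 + q1*a_2 + q2*a_1 = 0, i.e. 2731563/14848 + (522207/7424)*q1 + (160677/7424)*q2 = 0.
  z^4: a_4 + q1*a_3 + q2*a_2 = 0, i.e. 25307235/59392 + (2731563/14848)*q1 + (522207/7424)*q2 = 0.
Solving this linear system: q1 = -83293943/21643236, q2 = 9637519/2404804.
The numerator is Q*f truncated at degree 2: P0 = a_0 = 513/128; P1 = a_1 + q1*a_0 = 55513458375/8926632448; P2 = a_2 + q1*a_1 + q2*a_0 = 55513458375/17853264896.


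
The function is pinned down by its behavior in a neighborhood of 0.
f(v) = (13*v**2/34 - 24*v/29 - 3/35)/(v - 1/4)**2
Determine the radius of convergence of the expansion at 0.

The radius of convergence is 1/4.

Denominator factor (v - 1/4)^2: pole of order 2 at 1/4, modulus 1/4.
The radius of convergence is the smallest modulus among the singular points: 1/4.


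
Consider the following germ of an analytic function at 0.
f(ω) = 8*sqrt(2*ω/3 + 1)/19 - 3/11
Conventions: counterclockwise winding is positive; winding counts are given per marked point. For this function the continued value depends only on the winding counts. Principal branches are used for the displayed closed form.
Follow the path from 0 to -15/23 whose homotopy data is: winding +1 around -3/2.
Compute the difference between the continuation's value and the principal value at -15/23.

The rational part is single-valued and drops out of the difference; each branch term changes only by its own monodromy.
(8/19)*sqrt(1 - ω/(-3/2)): winding +1 is odd, the square root flips sign, contributing -2*(8/19)*sqrt(1 - (-15/23)/(-3/2)) = -2*(8/19)*sqrt(13/23) = -(16/437)*sqrt(299).
Summing the contributions at ω = -15/23 gives -(16/437)*sqrt(299).

Continued minus principal equals -(16/437)*sqrt(299).


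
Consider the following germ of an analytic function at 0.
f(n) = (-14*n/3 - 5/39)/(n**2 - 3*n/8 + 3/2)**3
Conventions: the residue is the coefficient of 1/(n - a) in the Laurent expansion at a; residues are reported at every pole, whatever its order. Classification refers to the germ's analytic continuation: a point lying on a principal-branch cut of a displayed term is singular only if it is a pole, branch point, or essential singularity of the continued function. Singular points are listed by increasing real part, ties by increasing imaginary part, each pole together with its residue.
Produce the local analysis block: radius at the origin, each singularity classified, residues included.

Radius of convergence at 0: (1/2)*sqrt(6).
At (3/16) - ((5/16)*sqrt(15))*i: a pole of order 3; residue -((2564096/137109375)*sqrt(15))*i.
At (3/16) + ((5/16)*sqrt(15))*i: a pole of order 3; residue ((2564096/137109375)*sqrt(15))*i.

Denominator factor (n**2 - 3*n/8 + 3/2)^3: discriminant -375/64, complex-conjugate roots (3/16) + ((5/16)*sqrt(15))*i and (3/16) - ((5/16)*sqrt(15))*i; poles of order 3, moduli (1/2)*sqrt(6) and (1/2)*sqrt(6).
The radius of convergence is the smallest modulus among the singular points: (1/2)*sqrt(6).
The factor n**2 - 3*n/8 + 3/2 splits as (n - a)(n - a') with a = (3/16) - ((5/16)*sqrt(15))*i, a' = (3/16) + ((5/16)*sqrt(15))*i. At the order-3 pole a set g(n) = (n - a)^3*f(n) = [-14*n/3 - 5/39] / (n - a')^3.
Order-3 pole: residue = g''(a)/2; g''((3/16) - ((5/16)*sqrt(15))*i) = -((5128192/137109375)*sqrt(15))*i, so the residue is -((2564096/137109375)*sqrt(15))*i.
The factor n**2 - 3*n/8 + 3/2 splits as (n - a)(n - a') with a = (3/16) + ((5/16)*sqrt(15))*i, a' = (3/16) - ((5/16)*sqrt(15))*i. At the order-3 pole a set g(n) = (n - a)^3*f(n) = [-14*n/3 - 5/39] / (n - a')^3.
Order-3 pole: residue = g''(a)/2; g''((3/16) + ((5/16)*sqrt(15))*i) = ((5128192/137109375)*sqrt(15))*i, so the residue is ((2564096/137109375)*sqrt(15))*i.
List the singular points by increasing real part (a conjugate pair: the negative imaginary part first).


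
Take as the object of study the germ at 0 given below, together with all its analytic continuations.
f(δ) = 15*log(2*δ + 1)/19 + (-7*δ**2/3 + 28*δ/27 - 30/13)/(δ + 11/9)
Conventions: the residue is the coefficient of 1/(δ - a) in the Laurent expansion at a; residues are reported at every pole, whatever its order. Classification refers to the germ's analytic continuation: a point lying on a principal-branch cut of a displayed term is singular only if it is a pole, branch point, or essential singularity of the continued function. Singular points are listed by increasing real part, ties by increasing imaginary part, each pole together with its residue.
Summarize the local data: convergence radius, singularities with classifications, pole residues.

Radius of convergence at 0: 1/2.
At -11/9: a pole of order 1; residue -7435/1053.
At -1/2: a logarithmic branch point.

Denominator factor (δ + 11/9): pole of order 1 at -11/9, modulus 11/9.
Branch term (15/19)*log(1 - δ/(-1/2)): its argument vanishes at δ = -1/2, a logarithmic branch point, modulus 1/2.
The radius of convergence is the smallest modulus among the singular points: 1/2.
The branch term is analytic at -11/9 and contributes nothing to the residue; only the rational part matters.
At the order-1 pole -11/9 set g(δ) = (δ - (-11/9))*(rational part) = -7*δ**2/3 + 28*δ/27 - 30/13.
Simple pole: residue = g(a) at a = -11/9, which is -7435/1053.
List the singular points by increasing real part (a conjugate pair: the negative imaginary part first).


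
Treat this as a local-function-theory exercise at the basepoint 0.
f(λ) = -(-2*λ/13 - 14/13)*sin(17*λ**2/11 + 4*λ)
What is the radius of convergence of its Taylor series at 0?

The radius of convergence is infinite.

The factor -sin(17*λ**2/11 + 4*λ) is entire and contributes no finite singular point.
The polynomial part has no poles.
No finite singular points: the Taylor series at 0 converges everywhere.


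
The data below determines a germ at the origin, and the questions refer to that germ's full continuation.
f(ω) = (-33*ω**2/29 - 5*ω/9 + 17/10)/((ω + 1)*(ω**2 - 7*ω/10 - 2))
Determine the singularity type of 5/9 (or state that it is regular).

Denominator factors: ω + 1 = 14/9 at ω = 5/9; ω**2 - 7*ω/10 - 2 = -337/162 at ω = 5/9 — none vanishes.
So the germ continues analytically to 5/9.

The point is a regular point.


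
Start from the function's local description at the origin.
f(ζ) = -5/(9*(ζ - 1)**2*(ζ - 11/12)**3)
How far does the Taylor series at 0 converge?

The radius of convergence is 11/12.

Denominator factor (ζ - 1)^2: pole of order 2 at 1, modulus 1.
Denominator factor (ζ - 11/12)^3: pole of order 3 at 11/12, modulus 11/12.
The radius of convergence is the smallest modulus among the singular points: 11/12.


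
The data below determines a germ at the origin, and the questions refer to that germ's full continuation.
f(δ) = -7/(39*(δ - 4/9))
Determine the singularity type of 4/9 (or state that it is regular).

The denominator factor δ - 4/9 vanishes at 4/9 and appears to the power 1; the numerator there equals -7/39, nonzero, and no other factor vanishes.
Hence a pole whose order is the multiplicity, 1.

The point is a pole of order 1.


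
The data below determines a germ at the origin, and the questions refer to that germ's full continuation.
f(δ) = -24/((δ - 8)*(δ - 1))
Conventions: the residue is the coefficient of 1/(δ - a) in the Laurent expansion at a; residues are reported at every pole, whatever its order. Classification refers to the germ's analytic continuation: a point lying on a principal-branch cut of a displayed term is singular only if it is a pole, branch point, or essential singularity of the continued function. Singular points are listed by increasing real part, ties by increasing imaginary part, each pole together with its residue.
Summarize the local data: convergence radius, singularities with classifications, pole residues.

Radius of convergence at 0: 1.
At 1: a pole of order 1; residue 24/7.
At 8: a pole of order 1; residue -24/7.

Denominator factor (δ - 1): pole of order 1 at 1, modulus 1.
Denominator factor (δ - 8): pole of order 1 at 8, modulus 8.
The radius of convergence is the smallest modulus among the singular points: 1.
At the order-1 pole 1 set g(δ) = (δ - (1))*f(δ) = -24/(δ - 8).
Simple pole: residue = g(a) at a = 1, which is 24/7.
At the order-1 pole 8 set g(δ) = (δ - (8))*f(δ) = -24/(δ - 1).
Simple pole: residue = g(a) at a = 8, which is -24/7.
List the singular points by increasing real part (a conjugate pair: the negative imaginary part first).


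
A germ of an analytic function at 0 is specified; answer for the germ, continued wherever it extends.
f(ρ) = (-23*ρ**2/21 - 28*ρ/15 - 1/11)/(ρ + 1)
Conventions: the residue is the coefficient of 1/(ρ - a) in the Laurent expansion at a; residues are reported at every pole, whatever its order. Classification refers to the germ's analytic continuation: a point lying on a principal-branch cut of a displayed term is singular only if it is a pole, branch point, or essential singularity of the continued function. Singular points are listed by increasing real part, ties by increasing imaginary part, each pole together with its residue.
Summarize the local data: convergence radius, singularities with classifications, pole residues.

Radius of convergence at 0: 1.
At -1: a pole of order 1; residue 262/385.

Denominator factor (ρ + 1): pole of order 1 at -1, modulus 1.
The radius of convergence is the smallest modulus among the singular points: 1.
At the order-1 pole -1 set g(ρ) = (ρ - (-1))*f(ρ) = -23*ρ**2/21 - 28*ρ/15 - 1/11.
Simple pole: residue = g(a) at a = -1, which is 262/385.


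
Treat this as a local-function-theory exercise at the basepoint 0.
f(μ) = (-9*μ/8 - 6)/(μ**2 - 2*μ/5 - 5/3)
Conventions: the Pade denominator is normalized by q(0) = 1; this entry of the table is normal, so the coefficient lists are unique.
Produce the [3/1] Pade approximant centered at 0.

Taylor coefficients needed (expand at 0): a_0 = 18/5, a_1 = -189/1000, a_2 = 27567/12500, a_3 = -401679/625000, a_4 = 5771331/3906250.
Write the denominator as Q(μ) = 1 + q1*μ. Requiring Q*f - P = O(μ^5) with deg P <= 3 kills the coefficients of μ^4..μ^4 in Q*f:
  μ^4: a_4 + q1*a_3 = 0, i.e. 5771331/3906250 + (-401679/625000)*q1 = 0.
Solving this linear system: q1 = 285004/123975.
The numerator is Q*f truncated at degree 3: P0 = a_0 = 18/5; P1 = a_1 + q1*a_0 = 178237/22040; P2 = a_2 + q1*a_1 = 3903/2204; P3 = a_3 + q1*a_2 = 19515/4408.

The Pade approximant has numerator coefficients [18/5, 178237/22040, 3903/2204, 19515/4408]; denominator coefficients [1, 285004/123975].


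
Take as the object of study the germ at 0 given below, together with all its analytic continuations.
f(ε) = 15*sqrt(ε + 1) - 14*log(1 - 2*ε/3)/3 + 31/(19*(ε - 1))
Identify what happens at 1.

The point is a pole of order 1.

The denominator factor ε - 1 vanishes at 1 and appears to the power 1; the numerator there equals 31/19, nonzero, and no other factor vanishes.
The branch terms are analytic at this point.
Hence a pole whose order is the multiplicity, 1.


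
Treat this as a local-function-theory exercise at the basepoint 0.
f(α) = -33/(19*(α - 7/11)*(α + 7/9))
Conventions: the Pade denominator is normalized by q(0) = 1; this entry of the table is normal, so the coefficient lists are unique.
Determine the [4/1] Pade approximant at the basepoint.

Taylor coefficients needed (expand at 0): a_0 = 3267/931, a_1 = 6534/6517, a_2 = 336501/45619, a_3 = 1319868/319333, a_4 = 35953335/2235331, a_5 = 28939086/2235331.
Write the denominator as Q(α) = 1 + q1*α. Requiring Q*f - P = O(α^6) with deg P <= 4 kills the coefficients of α^5..α^5 in Q*f:
  α^5: a_5 + q1*a_4 = 0, i.e. 28939086/2235331 + (35953335/2235331)*q1 = 0.
Solving this linear system: q1 = -8858/11005.
The numerator is Q*f truncated at degree 4: P0 = a_0 = 3267/931; P1 = a_1 + q1*a_0 = -130666932/71719585; P2 = a_2 + q1*a_1 = 3298046301/502037095; P3 = a_3 + q1*a_2 = -6339933666/3514259665; P4 = a_4 + q1*a_3 = 313826716467/24599817655.

The Pade approximant has numerator coefficients [3267/931, -130666932/71719585, 3298046301/502037095, -6339933666/3514259665, 313826716467/24599817655]; denominator coefficients [1, -8858/11005].


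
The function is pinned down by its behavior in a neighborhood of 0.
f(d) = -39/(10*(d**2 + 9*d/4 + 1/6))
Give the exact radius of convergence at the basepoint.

Denominator factor (d**2 + 9*d/4 + 1/6): discriminant 211/48, real irrational roots -9/8 + (1/24)*sqrt(633) and -9/8 - (1/24)*sqrt(633); poles of order 1, moduli 9/8 - (1/24)*sqrt(633) and 9/8 + (1/24)*sqrt(633).
The radius of convergence is the smallest modulus among the singular points: 9/8 - (1/24)*sqrt(633).

The radius of convergence is 9/8 - (1/24)*sqrt(633).


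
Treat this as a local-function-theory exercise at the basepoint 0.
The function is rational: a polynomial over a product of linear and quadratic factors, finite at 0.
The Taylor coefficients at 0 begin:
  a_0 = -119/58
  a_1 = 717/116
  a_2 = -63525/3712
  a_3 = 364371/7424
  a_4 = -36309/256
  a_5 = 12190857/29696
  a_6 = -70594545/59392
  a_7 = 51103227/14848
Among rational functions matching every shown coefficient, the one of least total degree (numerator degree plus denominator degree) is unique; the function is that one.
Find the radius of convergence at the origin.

No rational of total degree below 4 reproduces all 8 coefficients; solving the [2/2] Pade equations on them gives f(w) = (17*w**2/32 - 4*w/7 - 34/29)/(w**2 + 2*w + 4/7), whose expansion matches every shown term.
Denominator factor (w**2 + 2*w + 4/7): discriminant 12/7, real irrational roots -1 + (1/7)*sqrt(21) and -1 - (1/7)*sqrt(21); poles of order 1, moduli 1 - (1/7)*sqrt(21) and 1 + (1/7)*sqrt(21).
The radius of convergence is the smallest modulus among the singular points: 1 - (1/7)*sqrt(21).

The radius of convergence is 1 - (1/7)*sqrt(21).


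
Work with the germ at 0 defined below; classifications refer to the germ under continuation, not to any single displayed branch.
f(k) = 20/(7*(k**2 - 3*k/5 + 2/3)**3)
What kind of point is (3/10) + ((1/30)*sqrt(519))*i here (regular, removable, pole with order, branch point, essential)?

The denominator factor k**2 - 3*k/5 + 2/3 vanishes at (3/10) + ((1/30)*sqrt(519))*i and appears to the power 3; the numerator there equals 20/7, nonzero, and no other factor vanishes.
Hence a pole whose order is the multiplicity, 3.

The point is a pole of order 3.


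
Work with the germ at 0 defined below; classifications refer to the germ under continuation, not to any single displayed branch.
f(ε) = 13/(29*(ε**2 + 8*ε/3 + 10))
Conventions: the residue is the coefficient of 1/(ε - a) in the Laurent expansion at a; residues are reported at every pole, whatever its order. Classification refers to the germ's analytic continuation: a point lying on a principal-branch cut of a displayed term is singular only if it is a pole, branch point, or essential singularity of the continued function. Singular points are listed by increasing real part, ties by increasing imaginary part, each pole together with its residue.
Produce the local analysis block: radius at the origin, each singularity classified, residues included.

Denominator factor (ε**2 + 8*ε/3 + 10): discriminant -296/9, complex-conjugate roots (-4/3) + ((1/3)*sqrt(74))*i and (-4/3) - ((1/3)*sqrt(74))*i; poles of order 1, moduli sqrt(10) and sqrt(10).
The radius of convergence is the smallest modulus among the singular points: sqrt(10).
The factor ε**2 + 8*ε/3 + 10 splits as (ε - a)(ε - a') with a = (-4/3) - ((1/3)*sqrt(74))*i, a' = (-4/3) + ((1/3)*sqrt(74))*i. At the order-1 pole a set g(ε) = (ε - a)*f(ε) = [13/29] / (ε - a').
Simple pole: residue = g(a) at a = (-4/3) - ((1/3)*sqrt(74))*i, which is ((39/4292)*sqrt(74))*i.
The factor ε**2 + 8*ε/3 + 10 splits as (ε - a)(ε - a') with a = (-4/3) + ((1/3)*sqrt(74))*i, a' = (-4/3) - ((1/3)*sqrt(74))*i. At the order-1 pole a set g(ε) = (ε - a)*f(ε) = [13/29] / (ε - a').
Simple pole: residue = g(a) at a = (-4/3) + ((1/3)*sqrt(74))*i, which is -((39/4292)*sqrt(74))*i.
List the singular points by increasing real part (a conjugate pair: the negative imaginary part first).

Radius of convergence at 0: sqrt(10).
At (-4/3) - ((1/3)*sqrt(74))*i: a pole of order 1; residue ((39/4292)*sqrt(74))*i.
At (-4/3) + ((1/3)*sqrt(74))*i: a pole of order 1; residue -((39/4292)*sqrt(74))*i.


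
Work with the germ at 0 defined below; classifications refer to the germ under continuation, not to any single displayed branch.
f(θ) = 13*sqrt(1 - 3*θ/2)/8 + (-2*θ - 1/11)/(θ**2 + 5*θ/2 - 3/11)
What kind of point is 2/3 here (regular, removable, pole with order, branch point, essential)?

The point is an algebraic (square-root) branch point.

The term (13/8)*sqrt(1 - θ/(2/3)) has argument 1 - 2/3/(2/3) = 0 at 2/3: a square-root (algebraic, two-sheeted) branch point; the remaining terms are analytic or single-valued there.


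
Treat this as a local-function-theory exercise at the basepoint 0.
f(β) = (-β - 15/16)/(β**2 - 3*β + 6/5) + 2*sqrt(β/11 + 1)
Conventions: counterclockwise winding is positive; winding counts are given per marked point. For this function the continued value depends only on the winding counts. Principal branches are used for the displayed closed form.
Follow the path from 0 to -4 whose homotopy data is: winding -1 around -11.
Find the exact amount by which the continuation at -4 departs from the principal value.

Continued minus principal equals -(4/11)*sqrt(77).

The rational part is single-valued and drops out of the difference; each branch term changes only by its own monodromy.
(2)*sqrt(1 - β/(-11)): winding -1 is odd, the square root flips sign, contributing -2*(2)*sqrt(1 - (-4)/(-11)) = -2*(2)*sqrt(7/11) = -(4/11)*sqrt(77).
Summing the contributions at β = -4 gives -(4/11)*sqrt(77).


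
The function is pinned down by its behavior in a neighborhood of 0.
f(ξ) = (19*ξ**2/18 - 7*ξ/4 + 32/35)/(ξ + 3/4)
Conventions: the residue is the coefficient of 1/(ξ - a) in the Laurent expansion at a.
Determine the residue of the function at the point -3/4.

The residue is 3159/1120.

At the order-1 pole -3/4 set g(ξ) = (ξ - (-3/4))*f(ξ) = 19*ξ**2/18 - 7*ξ/4 + 32/35.
Simple pole: residue = g(a) at a = -3/4, which is 3159/1120.


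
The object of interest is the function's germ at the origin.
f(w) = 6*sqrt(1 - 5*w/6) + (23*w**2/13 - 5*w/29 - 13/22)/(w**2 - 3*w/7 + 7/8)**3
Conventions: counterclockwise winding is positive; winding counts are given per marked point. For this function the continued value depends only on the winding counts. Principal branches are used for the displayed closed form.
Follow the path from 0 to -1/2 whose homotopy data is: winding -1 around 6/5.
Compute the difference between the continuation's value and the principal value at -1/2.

The rational part is single-valued and drops out of the difference; each branch term changes only by its own monodromy.
(6)*sqrt(1 - w/(6/5)): winding -1 is odd, the square root flips sign, contributing -2*(6)*sqrt(1 - (-1/2)/(6/5)) = -2*(6)*sqrt(17/12) = -(2)*sqrt(51).
Summing the contributions at w = -1/2 gives -(2)*sqrt(51).

Continued minus principal equals -(2)*sqrt(51).


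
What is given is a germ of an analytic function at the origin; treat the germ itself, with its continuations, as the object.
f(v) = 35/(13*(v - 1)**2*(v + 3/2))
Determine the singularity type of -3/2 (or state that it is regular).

The point is a pole of order 1.

The denominator factor v + 3/2 vanishes at -3/2 and appears to the power 1; the numerator there equals 35/13, nonzero, and no other factor vanishes.
Hence a pole whose order is the multiplicity, 1.


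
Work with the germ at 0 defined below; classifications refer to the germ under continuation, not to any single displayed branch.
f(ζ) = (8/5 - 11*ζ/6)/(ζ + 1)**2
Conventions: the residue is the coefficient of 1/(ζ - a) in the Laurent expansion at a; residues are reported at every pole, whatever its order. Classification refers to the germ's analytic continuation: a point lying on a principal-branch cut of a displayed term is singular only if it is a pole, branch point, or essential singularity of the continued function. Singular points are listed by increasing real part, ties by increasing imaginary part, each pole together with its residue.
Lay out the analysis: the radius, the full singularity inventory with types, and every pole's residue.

Denominator factor (ζ + 1)^2: pole of order 2 at -1, modulus 1.
The radius of convergence is the smallest modulus among the singular points: 1.
At the order-2 pole -1 set g(ζ) = (ζ - (-1))^2*f(ζ) = 8/5 - 11*ζ/6.
Order-2 pole: residue = g'(a); g'(-1) = -11/6, so the residue is -11/6.

Radius of convergence at 0: 1.
At -1: a pole of order 2; residue -11/6.
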